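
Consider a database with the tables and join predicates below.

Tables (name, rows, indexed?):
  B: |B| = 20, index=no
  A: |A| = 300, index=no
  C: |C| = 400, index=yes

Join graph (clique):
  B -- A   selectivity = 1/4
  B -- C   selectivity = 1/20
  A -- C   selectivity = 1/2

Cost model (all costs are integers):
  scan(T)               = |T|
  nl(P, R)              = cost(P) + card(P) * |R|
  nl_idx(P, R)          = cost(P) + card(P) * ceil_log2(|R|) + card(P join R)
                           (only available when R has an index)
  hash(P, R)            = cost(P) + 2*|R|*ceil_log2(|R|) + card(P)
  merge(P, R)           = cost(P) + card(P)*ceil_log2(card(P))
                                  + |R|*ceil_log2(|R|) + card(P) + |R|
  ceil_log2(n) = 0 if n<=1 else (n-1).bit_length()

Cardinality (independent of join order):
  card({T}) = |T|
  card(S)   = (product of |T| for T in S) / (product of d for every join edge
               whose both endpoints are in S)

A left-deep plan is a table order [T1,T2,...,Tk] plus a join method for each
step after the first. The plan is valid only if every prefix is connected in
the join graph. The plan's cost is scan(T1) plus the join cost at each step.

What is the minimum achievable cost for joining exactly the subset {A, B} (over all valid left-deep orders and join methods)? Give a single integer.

Selinger DP over subsets of {A,B}:
  {B}: scan cost=20, card=20
  {A}: scan cost=300, card=300
  {AB}: card=1500; try (B,hash)→800, (A,merge)→3140, (B,merge)→3420, (A,hash)→5440, (A,nl)→6020, (B,nl)→6300; best=800 via (B,hash)

800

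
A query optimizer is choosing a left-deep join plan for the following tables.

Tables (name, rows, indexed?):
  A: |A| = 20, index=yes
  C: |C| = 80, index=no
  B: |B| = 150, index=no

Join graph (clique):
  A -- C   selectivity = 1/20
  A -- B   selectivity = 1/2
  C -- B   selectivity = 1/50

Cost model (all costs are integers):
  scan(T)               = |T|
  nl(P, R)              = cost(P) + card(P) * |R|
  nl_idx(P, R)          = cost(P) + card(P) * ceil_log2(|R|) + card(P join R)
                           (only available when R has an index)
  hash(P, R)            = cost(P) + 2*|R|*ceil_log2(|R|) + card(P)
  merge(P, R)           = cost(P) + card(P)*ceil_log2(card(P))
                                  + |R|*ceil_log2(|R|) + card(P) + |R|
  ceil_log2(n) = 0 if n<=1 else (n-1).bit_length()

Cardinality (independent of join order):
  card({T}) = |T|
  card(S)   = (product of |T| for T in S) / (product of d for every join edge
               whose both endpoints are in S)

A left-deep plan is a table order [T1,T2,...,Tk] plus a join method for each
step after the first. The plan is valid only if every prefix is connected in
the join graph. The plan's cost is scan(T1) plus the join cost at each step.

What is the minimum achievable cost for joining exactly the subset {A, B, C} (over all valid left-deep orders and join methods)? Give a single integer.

1860

Selinger DP over subsets of {A,B,C}:
  {A}: scan cost=20, card=20
  {C}: scan cost=80, card=80
  {B}: scan cost=150, card=150
  {AC}: card=80; try (A,hash)→360, (A,nl_idx)→560, (C,merge)→780, (A,merge)→840, (C,hash)→1160, (C,nl)→1620 …(+1); best=360 via (A,hash)
  {AB}: card=1500; try (A,hash)→500, (B,merge)→1490, (A,merge)→1620, (A,nl_idx)→2400, (B,hash)→2440, (B,nl)→3020 …(+1); best=500 via (A,hash)
  {BC}: card=240; try (C,hash)→1420, (B,merge)→2070, (C,merge)→2140, (B,hash)→2560, (B,nl)→12080, (C,nl)→12150; best=1420 via (C,hash)
  {ABC}: card=120; try (A,hash)→1860, (B,merge)→2350, (A,nl_idx)→2740, (B,hash)→2840, (C,hash)→3120, (A,merge)→3700 …(+4); best=1860 via (A,hash)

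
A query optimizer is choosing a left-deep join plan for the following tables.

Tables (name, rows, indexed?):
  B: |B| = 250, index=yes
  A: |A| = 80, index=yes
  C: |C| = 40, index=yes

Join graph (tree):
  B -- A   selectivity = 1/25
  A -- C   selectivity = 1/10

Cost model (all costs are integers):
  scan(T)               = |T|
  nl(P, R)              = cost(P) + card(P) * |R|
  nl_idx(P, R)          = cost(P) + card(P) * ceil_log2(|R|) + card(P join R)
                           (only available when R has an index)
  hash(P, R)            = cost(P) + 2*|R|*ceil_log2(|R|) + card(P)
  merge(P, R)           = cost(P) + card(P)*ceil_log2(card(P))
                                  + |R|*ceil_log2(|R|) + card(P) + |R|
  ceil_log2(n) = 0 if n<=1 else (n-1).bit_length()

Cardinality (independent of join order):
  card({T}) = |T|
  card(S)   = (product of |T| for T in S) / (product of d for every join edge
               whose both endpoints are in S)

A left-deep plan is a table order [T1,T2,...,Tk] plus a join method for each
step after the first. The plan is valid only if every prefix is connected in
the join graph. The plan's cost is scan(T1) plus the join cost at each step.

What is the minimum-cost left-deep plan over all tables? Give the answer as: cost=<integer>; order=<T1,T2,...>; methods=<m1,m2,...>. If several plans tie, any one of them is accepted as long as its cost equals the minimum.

Selinger DP (subsets sized 1..n):
  {B}: scan cost=250, card=250
  {A}: scan cost=80, card=80
  {C}: scan cost=40, card=40
  {AB}: card=800; try (B,nl_idx)→1520, (A,hash)→1620, (A,nl_idx)→2800, (B,merge)→2970, (A,merge)→3140, (B,hash)→4160 …(+2); best=1520 via (B,nl_idx)
  {AC}: card=320; try (C,hash)→640, (A,nl_idx)→640, (C,nl_idx)→880, (A,merge)→960, (C,merge)→1000, (A,hash)→1200 …(+2); best=640 via (C,hash)
  {ABC}: card=3200; try (C,hash)→2800, (B,hash)→4960, (B,merge)→6090, (B,nl_idx)→6400, (C,nl_idx)→9520, (C,merge)→10600 …(+2); best=2800 via (C,hash)

cost=2800; order=A,B,C; methods=nl_idx,hash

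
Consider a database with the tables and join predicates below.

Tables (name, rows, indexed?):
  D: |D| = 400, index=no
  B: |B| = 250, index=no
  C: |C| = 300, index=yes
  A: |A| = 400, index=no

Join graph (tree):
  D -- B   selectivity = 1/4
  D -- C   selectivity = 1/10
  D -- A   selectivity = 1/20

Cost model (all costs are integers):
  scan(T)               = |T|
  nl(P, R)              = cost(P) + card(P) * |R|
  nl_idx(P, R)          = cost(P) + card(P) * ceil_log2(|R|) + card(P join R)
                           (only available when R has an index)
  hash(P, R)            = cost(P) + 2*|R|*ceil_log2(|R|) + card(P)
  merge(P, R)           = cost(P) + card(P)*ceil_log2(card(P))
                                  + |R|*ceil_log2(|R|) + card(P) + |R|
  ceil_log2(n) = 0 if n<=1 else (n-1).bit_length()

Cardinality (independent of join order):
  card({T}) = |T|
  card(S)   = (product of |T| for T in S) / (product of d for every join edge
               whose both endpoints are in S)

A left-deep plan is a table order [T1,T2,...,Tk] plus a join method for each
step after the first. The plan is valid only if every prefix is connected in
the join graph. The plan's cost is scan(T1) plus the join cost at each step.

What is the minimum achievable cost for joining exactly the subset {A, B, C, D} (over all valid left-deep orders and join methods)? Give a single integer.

265400

Selinger DP over subsets of {A,B,C,D}:
  {D}: scan cost=400, card=400
  {B}: scan cost=250, card=250
  {C}: scan cost=300, card=300
  {A}: scan cost=400, card=400
  {BD}: card=25000; try (B,hash)→4800, (D,merge)→6500, (B,merge)→6650, (D,hash)→7700, (D,nl)→100250, (B,nl)→100400; best=4800 via (B,hash)
  {CD}: card=12000; try (C,hash)→6200, (D,merge)→7300, (C,merge)→7400, (D,hash)→7800, (C,nl_idx)→16000, (D,nl)→120300 …(+1); best=6200 via (C,hash)
  {AD}: card=8000; try (D,hash)→8000, (A,hash)→8000, (D,merge)→8400, (A,merge)→8400, (D,nl)→160400, (A,nl)→160400; best=8000 via (D,hash)
  {BCD}: card=750000; try (B,hash)→22200, (C,hash)→35200, (B,merge)→188450, (C,merge)→407800, (C,nl_idx)→979800, (B,nl)→3006200 …(+1); best=22200 via (B,hash)
  {ABD}: card=500000; try (B,hash)→20000, (A,hash)→37000, (B,merge)→122250, (A,merge)→408800, (B,nl)→2008000, (A,nl)→10004800; best=20000 via (B,hash)
  {ACD}: card=240000; try (C,hash)→21400, (A,hash)→25400, (C,merge)→123000, (A,merge)→190200, (C,nl_idx)→320000, (C,nl)→2408000 …(+1); best=21400 via (C,hash)
  {ABCD}: card=15000000; try (B,hash)→265400, (C,hash)→525400, (A,hash)→779400, (B,merge)→4583650, (C,merge)→10023000, (A,merge)→15776200 …(+4); best=265400 via (B,hash)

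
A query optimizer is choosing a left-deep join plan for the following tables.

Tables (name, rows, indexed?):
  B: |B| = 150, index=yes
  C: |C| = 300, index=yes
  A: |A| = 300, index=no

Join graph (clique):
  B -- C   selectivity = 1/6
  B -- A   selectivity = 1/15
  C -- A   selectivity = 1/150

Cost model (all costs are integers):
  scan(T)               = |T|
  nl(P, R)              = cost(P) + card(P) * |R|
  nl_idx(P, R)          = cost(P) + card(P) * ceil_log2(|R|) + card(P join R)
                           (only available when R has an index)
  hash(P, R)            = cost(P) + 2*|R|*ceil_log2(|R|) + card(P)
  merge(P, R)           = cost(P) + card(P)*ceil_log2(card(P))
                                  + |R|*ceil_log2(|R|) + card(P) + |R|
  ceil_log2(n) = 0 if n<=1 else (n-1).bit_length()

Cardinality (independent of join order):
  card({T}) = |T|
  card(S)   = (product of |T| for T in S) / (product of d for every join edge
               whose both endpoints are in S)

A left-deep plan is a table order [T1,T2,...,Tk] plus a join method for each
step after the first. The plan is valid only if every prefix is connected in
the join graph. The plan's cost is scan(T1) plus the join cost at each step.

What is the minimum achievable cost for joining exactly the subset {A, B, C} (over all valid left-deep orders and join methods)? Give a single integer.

Selinger DP over subsets of {A,B,C}:
  {B}: scan cost=150, card=150
  {C}: scan cost=300, card=300
  {A}: scan cost=300, card=300
  {BC}: card=7500; try (B,hash)→3000, (C,merge)→4500, (B,merge)→4650, (C,hash)→5700, (C,nl_idx)→9000, (B,nl_idx)→10200 …(+2); best=3000 via (B,hash)
  {AB}: card=3000; try (B,hash)→3000, (A,merge)→4500, (B,merge)→4650, (B,nl_idx)→5700, (A,hash)→5700, (A,nl)→45150 …(+1); best=3000 via (B,hash)
  {AC}: card=600; try (C,nl_idx)→3600, (C,hash)→6000, (A,hash)→6000, (C,merge)→6300, (A,merge)→6300, (C,nl)→90300 …(+1); best=3600 via (C,nl_idx)
  {ABC}: card=1000; try (B,hash)→6600, (B,nl_idx)→9400, (C,hash)→11400, (B,merge)→11550, (A,hash)→15900, (C,nl_idx)→31000 …(+5); best=6600 via (B,hash)

6600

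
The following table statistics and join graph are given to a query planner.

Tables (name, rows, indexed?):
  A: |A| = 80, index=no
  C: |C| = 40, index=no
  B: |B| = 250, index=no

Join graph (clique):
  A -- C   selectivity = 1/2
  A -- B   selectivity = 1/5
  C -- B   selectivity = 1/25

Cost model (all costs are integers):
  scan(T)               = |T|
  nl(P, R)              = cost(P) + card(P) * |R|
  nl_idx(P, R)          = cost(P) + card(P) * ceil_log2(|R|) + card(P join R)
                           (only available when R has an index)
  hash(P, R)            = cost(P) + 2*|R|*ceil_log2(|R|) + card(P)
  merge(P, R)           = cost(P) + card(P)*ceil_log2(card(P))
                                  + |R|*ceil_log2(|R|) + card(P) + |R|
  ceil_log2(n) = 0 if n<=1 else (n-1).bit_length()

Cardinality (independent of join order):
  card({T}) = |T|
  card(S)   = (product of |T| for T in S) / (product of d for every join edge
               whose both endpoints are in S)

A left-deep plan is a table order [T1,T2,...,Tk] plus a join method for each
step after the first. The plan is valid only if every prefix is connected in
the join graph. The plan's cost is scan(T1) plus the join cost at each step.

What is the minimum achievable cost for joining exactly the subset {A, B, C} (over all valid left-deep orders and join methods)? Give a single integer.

2500

Selinger DP over subsets of {A,B,C}:
  {A}: scan cost=80, card=80
  {C}: scan cost=40, card=40
  {B}: scan cost=250, card=250
  {AC}: card=1600; try (C,hash)→640, (A,merge)→960, (C,merge)→1000, (A,hash)→1200, (A,nl)→3240, (C,nl)→3280; best=640 via (C,hash)
  {AB}: card=4000; try (A,hash)→1620, (B,merge)→2970, (A,merge)→3140, (B,hash)→4160, (B,nl)→20080, (A,nl)→20250; best=1620 via (A,hash)
  {BC}: card=400; try (C,hash)→980, (B,merge)→2570, (C,merge)→2780, (B,hash)→4080, (B,nl)→10040, (C,nl)→10250; best=980 via (C,hash)
  {ABC}: card=3200; try (A,hash)→2500, (A,merge)→5620, (C,hash)→6100, (B,hash)→6240, (B,merge)→22090, (A,nl)→32980 …(+3); best=2500 via (A,hash)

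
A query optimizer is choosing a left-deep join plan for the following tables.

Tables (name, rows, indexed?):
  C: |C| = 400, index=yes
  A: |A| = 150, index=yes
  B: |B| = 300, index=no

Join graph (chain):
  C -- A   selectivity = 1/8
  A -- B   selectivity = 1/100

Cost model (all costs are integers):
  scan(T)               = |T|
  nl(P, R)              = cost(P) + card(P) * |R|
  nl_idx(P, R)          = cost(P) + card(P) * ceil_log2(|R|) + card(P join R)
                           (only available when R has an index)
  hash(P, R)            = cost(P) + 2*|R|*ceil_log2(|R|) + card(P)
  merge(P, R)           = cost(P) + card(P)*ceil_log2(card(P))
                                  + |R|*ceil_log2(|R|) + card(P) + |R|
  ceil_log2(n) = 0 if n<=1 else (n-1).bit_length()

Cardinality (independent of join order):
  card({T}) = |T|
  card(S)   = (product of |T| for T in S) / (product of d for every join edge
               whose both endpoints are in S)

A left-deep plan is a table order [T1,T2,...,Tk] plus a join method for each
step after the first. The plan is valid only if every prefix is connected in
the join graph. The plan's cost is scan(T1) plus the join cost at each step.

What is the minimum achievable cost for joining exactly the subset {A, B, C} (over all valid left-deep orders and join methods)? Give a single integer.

10650

Selinger DP over subsets of {A,B,C}:
  {C}: scan cost=400, card=400
  {A}: scan cost=150, card=150
  {B}: scan cost=300, card=300
  {AC}: card=7500; try (A,hash)→3200, (C,merge)→5500, (A,merge)→5750, (C,hash)→7500, (C,nl_idx)→9000, (A,nl_idx)→11100 …(+2); best=3200 via (A,hash)
  {AB}: card=450; try (A,hash)→3000, (A,nl_idx)→3150, (B,merge)→4500, (A,merge)→4650, (B,hash)→5700, (B,nl)→45150 …(+1); best=3000 via (A,hash)
  {ABC}: card=22500; try (C,hash)→10650, (C,merge)→11500, (B,hash)→16100, (C,nl_idx)→29550, (B,merge)→111200, (C,nl)→183000 …(+1); best=10650 via (C,hash)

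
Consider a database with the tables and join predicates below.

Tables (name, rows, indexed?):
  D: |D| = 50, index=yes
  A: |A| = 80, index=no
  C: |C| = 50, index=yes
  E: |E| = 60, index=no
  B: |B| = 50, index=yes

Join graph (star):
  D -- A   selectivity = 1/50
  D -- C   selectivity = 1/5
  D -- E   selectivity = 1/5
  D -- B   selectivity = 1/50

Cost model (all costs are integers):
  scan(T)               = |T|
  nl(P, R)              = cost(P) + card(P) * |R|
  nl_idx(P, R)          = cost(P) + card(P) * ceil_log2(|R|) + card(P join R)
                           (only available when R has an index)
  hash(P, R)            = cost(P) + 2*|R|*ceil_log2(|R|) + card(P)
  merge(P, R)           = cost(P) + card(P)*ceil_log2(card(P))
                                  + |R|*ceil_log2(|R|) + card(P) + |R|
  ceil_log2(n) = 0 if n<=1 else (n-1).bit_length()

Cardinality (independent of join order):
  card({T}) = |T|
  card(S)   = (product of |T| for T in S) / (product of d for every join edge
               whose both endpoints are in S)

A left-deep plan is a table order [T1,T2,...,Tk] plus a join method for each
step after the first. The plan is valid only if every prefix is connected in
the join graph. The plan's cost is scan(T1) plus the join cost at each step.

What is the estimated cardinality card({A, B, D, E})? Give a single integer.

Tables in S: A(80), B(50), D(50), E(60)
Edges inside S: D-A(d=50), D-E(d=5), D-B(d=50)
numerator = 80 * 50 * 50 * 60 = 12000000
denominator = 50 * 5 * 50 = 12500
card(S) = 12000000 / 12500 = 960

960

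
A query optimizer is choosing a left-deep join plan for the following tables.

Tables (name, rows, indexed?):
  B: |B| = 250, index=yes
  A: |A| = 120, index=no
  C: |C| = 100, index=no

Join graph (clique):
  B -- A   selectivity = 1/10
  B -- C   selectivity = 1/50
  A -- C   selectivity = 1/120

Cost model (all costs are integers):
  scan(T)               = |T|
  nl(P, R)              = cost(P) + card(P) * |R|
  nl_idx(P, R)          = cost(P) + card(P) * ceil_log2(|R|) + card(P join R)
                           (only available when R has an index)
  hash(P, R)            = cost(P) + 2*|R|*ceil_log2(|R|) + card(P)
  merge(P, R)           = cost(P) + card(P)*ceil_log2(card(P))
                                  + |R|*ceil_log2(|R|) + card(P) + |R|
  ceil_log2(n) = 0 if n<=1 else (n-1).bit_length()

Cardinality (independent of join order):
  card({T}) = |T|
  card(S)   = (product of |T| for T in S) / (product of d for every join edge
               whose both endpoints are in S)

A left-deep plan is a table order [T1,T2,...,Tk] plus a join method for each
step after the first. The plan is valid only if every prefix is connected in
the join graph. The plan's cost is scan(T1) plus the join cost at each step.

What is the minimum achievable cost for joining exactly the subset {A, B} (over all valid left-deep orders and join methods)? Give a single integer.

2180

Selinger DP over subsets of {A,B}:
  {B}: scan cost=250, card=250
  {A}: scan cost=120, card=120
  {AB}: card=3000; try (A,hash)→2180, (B,merge)→3330, (A,merge)→3460, (B,nl_idx)→4080, (B,hash)→4240, (B,nl)→30120 …(+1); best=2180 via (A,hash)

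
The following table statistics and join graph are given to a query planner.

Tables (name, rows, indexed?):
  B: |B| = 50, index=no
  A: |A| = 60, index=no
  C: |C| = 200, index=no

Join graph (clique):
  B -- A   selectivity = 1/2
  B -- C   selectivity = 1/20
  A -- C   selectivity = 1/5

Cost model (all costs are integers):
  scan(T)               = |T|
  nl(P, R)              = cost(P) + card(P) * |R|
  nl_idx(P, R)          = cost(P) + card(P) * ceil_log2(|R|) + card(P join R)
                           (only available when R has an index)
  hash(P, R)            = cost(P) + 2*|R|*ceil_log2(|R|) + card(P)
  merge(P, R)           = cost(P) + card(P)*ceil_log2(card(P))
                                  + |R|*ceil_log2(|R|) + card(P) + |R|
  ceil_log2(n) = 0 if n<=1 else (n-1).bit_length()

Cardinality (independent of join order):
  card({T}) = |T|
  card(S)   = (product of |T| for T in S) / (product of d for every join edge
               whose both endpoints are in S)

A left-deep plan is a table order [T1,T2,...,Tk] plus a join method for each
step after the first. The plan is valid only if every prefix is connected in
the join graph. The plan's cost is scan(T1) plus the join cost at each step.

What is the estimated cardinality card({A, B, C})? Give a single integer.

3000

Tables in S: A(60), B(50), C(200)
Edges inside S: B-A(d=2), B-C(d=20), A-C(d=5)
numerator = 60 * 50 * 200 = 600000
denominator = 2 * 20 * 5 = 200
card(S) = 600000 / 200 = 3000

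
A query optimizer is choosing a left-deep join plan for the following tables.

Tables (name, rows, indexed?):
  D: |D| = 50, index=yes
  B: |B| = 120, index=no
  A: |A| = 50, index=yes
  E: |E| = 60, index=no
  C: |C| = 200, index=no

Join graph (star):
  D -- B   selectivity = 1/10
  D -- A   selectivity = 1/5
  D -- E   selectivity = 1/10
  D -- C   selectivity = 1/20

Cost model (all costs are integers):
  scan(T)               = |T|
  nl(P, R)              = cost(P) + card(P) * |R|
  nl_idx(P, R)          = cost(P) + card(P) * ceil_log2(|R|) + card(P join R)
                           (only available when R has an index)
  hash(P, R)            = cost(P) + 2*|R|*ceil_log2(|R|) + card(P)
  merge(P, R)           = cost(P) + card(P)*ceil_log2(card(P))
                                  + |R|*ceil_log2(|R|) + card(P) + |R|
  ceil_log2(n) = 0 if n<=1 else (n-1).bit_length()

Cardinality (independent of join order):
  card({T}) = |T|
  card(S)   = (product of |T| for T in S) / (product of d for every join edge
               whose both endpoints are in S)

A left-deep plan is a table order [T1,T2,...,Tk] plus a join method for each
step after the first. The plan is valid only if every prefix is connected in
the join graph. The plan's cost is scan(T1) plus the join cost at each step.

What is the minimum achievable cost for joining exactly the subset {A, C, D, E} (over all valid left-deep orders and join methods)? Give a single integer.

Selinger DP over subsets of {A,C,D,E}:
  {D}: scan cost=50, card=50
  {A}: scan cost=50, card=50
  {E}: scan cost=60, card=60
  {C}: scan cost=200, card=200
  {AD}: card=500; try (D,hash)→700, (A,hash)→700, (D,merge)→750, (A,merge)→750, (D,nl_idx)→850, (A,nl_idx)→850 …(+2); best=700 via (D,hash)
  {DE}: card=300; try (D,hash)→720, (D,nl_idx)→720, (E,hash)→820, (E,merge)→820, (D,merge)→830, (E,nl)→3050 …(+1); best=720 via (D,hash)
  {CD}: card=500; try (D,hash)→1000, (D,nl_idx)→1900, (C,merge)→2200, (D,merge)→2350, (C,hash)→3300, (C,nl)→10050 …(+1); best=1000 via (D,hash)
  {ADE}: card=3000; try (A,hash)→1620, (E,hash)→1920, (A,merge)→4070, (A,nl_idx)→5520, (E,merge)→6120, (A,nl)→15720 …(+1); best=1620 via (A,hash)
  {ACD}: card=5000; try (A,hash)→2100, (C,hash)→4400, (A,merge)→6350, (C,merge)→7500, (A,nl_idx)→9000, (A,nl)→26000 …(+1); best=2100 via (A,hash)
  {CDE}: card=3000; try (E,hash)→2220, (C,hash)→4220, (C,merge)→5520, (E,merge)→6420, (E,nl)→31000, (C,nl)→60720; best=2220 via (E,hash)
  {ACDE}: card=30000; try (A,hash)→5820, (E,hash)→7820, (C,hash)→7820, (A,merge)→41570, (C,merge)→42420, (A,nl_idx)→50220 …(+4); best=5820 via (A,hash)

5820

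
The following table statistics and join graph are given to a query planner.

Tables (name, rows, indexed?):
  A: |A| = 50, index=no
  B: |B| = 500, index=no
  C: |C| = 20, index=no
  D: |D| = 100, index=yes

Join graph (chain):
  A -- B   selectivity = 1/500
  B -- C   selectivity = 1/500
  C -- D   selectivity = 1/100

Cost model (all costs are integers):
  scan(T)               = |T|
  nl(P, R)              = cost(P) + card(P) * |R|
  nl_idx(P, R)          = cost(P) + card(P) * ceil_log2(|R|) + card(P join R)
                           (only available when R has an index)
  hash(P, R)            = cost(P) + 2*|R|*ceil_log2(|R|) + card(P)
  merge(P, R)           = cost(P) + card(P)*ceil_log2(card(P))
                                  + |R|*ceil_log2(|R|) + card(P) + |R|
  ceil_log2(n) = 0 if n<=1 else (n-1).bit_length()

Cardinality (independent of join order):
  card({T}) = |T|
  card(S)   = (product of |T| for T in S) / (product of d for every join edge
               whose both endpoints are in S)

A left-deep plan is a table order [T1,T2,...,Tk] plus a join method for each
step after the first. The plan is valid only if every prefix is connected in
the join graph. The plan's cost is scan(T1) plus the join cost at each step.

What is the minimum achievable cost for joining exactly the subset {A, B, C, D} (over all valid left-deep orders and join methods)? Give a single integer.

1686

Selinger DP over subsets of {A,B,C,D}:
  {A}: scan cost=50, card=50
  {B}: scan cost=500, card=500
  {C}: scan cost=20, card=20
  {D}: scan cost=100, card=100
  {AB}: card=50; try (A,hash)→1600, (B,merge)→5400, (A,merge)→5850, (B,hash)→9100, (B,nl)→25050, (A,nl)→25500; best=1600 via (A,hash)
  {BC}: card=20; try (C,hash)→1200, (B,merge)→5140, (C,merge)→5620, (B,hash)→9040, (B,nl)→10020, (C,nl)→10500; best=1200 via (C,hash)
  {CD}: card=20; try (D,nl_idx)→180, (C,hash)→400, (D,merge)→940, (C,merge)→1020, (D,hash)→1440, (D,nl)→2020 …(+1); best=180 via (D,nl_idx)
  {ABC}: card=2; try (A,merge)→1670, (A,hash)→1820, (C,hash)→1850, (C,merge)→2070, (A,nl)→2200, (C,nl)→2600; best=1670 via (A,merge)
  {BCD}: card=20; try (D,nl_idx)→1360, (D,merge)→2120, (D,hash)→2620, (D,nl)→3200, (B,merge)→5300, (B,hash)→9200 …(+1); best=1360 via (D,nl_idx)
  {ABCD}: card=2; try (D,nl_idx)→1686, (A,merge)→1830, (D,nl)→1870, (A,hash)→1980, (A,nl)→2360, (D,merge)→2474 …(+1); best=1686 via (D,nl_idx)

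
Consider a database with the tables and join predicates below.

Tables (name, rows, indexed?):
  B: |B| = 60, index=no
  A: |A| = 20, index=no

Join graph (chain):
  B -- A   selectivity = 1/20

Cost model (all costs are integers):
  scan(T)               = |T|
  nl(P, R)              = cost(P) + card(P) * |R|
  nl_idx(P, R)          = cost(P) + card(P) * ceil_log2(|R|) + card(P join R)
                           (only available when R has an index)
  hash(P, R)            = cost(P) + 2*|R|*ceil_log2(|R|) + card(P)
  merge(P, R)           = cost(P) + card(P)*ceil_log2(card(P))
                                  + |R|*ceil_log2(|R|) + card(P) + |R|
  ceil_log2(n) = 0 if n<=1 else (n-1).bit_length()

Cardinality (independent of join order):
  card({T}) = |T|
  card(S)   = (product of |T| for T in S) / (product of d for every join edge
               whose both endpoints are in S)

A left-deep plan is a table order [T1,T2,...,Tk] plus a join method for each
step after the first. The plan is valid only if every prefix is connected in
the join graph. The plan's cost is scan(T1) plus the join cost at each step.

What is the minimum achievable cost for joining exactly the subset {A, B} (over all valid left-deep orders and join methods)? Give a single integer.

320

Selinger DP over subsets of {A,B}:
  {B}: scan cost=60, card=60
  {A}: scan cost=20, card=20
  {AB}: card=60; try (A,hash)→320, (B,merge)→560, (A,merge)→600, (B,hash)→760, (B,nl)→1220, (A,nl)→1260; best=320 via (A,hash)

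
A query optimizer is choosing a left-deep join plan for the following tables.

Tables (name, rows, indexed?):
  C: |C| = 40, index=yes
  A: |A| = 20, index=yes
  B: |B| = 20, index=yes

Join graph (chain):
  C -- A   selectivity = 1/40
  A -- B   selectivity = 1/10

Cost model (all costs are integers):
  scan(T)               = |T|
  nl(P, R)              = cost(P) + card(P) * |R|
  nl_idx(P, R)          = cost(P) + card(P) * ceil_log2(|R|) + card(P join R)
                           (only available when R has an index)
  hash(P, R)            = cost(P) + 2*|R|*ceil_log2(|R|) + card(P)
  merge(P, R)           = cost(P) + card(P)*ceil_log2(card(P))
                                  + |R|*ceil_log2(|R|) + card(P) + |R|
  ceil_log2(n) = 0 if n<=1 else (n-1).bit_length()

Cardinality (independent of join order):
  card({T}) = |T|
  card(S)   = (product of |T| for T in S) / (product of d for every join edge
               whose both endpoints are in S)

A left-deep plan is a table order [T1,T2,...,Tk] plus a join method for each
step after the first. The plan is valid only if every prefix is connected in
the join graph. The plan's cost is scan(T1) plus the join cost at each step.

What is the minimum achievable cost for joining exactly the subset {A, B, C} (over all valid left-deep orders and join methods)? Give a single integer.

Selinger DP over subsets of {A,B,C}:
  {C}: scan cost=40, card=40
  {A}: scan cost=20, card=20
  {B}: scan cost=20, card=20
  {AC}: card=20; try (C,nl_idx)→160, (A,nl_idx)→260, (A,hash)→280, (C,merge)→420, (A,merge)→440, (C,hash)→520 …(+2); best=160 via (C,nl_idx)
  {AB}: card=40; try (B,nl_idx)→160, (A,nl_idx)→160, (B,hash)→240, (A,hash)→240, (B,merge)→260, (A,merge)→260 …(+2); best=160 via (B,nl_idx)
  {ABC}: card=40; try (B,nl_idx)→300, (B,hash)→380, (B,merge)→400, (C,nl_idx)→440, (B,nl)→560, (C,hash)→680 …(+2); best=300 via (B,nl_idx)

300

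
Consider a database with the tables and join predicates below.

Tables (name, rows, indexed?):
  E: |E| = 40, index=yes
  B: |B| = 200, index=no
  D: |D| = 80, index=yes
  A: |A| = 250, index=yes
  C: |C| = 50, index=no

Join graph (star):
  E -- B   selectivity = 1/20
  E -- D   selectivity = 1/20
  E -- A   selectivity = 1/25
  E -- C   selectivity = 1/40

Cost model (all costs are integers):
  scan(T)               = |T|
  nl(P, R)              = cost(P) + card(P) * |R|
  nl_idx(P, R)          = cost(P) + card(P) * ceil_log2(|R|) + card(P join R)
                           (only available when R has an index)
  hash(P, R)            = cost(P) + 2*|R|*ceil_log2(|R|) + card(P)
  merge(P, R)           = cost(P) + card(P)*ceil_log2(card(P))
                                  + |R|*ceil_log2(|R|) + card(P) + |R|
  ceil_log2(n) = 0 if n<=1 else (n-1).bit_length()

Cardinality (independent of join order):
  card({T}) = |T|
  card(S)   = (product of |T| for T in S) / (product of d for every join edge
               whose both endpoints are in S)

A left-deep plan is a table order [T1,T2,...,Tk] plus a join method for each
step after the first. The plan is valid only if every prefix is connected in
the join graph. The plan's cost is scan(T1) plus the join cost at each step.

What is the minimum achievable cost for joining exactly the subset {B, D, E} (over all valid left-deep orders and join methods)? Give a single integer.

2400

Selinger DP over subsets of {B,D,E}:
  {E}: scan cost=40, card=40
  {B}: scan cost=200, card=200
  {D}: scan cost=80, card=80
  {BE}: card=400; try (E,hash)→880, (E,nl_idx)→1800, (B,merge)→2120, (E,merge)→2280, (B,hash)→3280, (B,nl)→8040 …(+1); best=880 via (E,hash)
  {DE}: card=160; try (D,nl_idx)→480, (E,hash)→640, (E,nl_idx)→720, (D,merge)→960, (E,merge)→1000, (D,hash)→1200 …(+2); best=480 via (D,nl_idx)
  {BDE}: card=1600; try (D,hash)→2400, (B,merge)→3720, (B,hash)→3840, (D,nl_idx)→5280, (D,merge)→5520, (B,nl)→32480 …(+1); best=2400 via (D,hash)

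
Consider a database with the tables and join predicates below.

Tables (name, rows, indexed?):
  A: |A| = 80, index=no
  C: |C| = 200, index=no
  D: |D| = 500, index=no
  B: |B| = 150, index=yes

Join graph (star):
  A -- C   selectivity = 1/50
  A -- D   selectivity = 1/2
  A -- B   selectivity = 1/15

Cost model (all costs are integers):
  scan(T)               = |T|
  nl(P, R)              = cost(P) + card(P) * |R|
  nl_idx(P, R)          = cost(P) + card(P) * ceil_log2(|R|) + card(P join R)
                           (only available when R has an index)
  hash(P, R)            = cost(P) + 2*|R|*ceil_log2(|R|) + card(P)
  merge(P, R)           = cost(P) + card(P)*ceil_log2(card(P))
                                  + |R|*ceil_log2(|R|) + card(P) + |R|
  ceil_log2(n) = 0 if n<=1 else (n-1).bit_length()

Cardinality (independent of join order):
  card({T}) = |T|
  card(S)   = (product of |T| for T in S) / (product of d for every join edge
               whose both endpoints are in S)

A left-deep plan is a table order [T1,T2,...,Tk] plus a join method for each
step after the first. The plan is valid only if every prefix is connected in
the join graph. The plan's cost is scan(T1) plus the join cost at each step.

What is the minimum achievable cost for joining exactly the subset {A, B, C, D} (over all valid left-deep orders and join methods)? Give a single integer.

Selinger DP over subsets of {A,B,C,D}:
  {A}: scan cost=80, card=80
  {C}: scan cost=200, card=200
  {D}: scan cost=500, card=500
  {B}: scan cost=150, card=150
  {AC}: card=320; try (A,hash)→1520, (C,merge)→2520, (A,merge)→2640, (C,hash)→3360, (C,nl)→16080, (A,nl)→16200; best=1520 via (A,hash)
  {AD}: card=20000; try (A,hash)→2120, (D,merge)→5720, (A,merge)→6140, (D,hash)→9160, (D,nl)→40080, (A,nl)→40500; best=2120 via (A,hash)
  {AB}: card=800; try (A,hash)→1420, (B,nl_idx)→1520, (B,merge)→2070, (A,merge)→2140, (B,hash)→2560, (B,nl)→12080 …(+1); best=1420 via (A,hash)
  {ACD}: card=80000; try (D,merge)→9720, (D,hash)→10840, (C,hash)→25320, (D,nl)→161520, (C,merge)→323920, (C,nl)→4002120; best=9720 via (D,merge)
  {ABC}: card=3200; try (B,hash)→4240, (C,hash)→5420, (B,merge)→6070, (B,nl_idx)→7280, (C,merge)→12020, (B,nl)→49520 …(+1); best=4240 via (B,hash)
  {ABD}: card=200000; try (D,hash)→11220, (D,merge)→15220, (B,hash)→24520, (B,merge)→323470, (B,nl_idx)→362120, (D,nl)→401420 …(+1); best=11220 via (D,hash)
  {ABCD}: card=800000; try (D,hash)→16440, (D,merge)→50840, (B,hash)→92120, (C,hash)→214420, (B,nl_idx)→1449720, (B,merge)→1451070 …(+4); best=16440 via (D,hash)

16440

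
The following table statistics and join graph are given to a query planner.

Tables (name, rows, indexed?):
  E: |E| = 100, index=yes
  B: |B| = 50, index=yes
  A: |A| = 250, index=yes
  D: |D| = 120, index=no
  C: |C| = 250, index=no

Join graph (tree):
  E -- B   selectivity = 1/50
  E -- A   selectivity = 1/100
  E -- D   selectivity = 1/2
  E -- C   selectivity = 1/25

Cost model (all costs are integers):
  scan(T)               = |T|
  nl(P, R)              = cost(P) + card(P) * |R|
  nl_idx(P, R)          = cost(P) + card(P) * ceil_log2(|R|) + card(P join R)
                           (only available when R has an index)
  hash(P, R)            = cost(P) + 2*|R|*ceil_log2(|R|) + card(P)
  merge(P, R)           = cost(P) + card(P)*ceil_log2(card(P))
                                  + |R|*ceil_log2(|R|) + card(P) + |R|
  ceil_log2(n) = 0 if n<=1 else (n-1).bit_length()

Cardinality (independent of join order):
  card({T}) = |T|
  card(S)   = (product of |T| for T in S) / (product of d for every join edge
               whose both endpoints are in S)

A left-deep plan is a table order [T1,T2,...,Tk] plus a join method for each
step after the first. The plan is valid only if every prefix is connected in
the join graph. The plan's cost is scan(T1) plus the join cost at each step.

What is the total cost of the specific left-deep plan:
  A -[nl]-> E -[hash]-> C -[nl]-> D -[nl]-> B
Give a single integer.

step 1: scan A: cost=250, card=250
step 2: join E via nl
    card(P join E) = 250*100/(100) = 250
    cost = 250 + 250*100 = 25250
step 3: join C via hash
    card(P join C) = 250*250/(25) = 2500
    cost = 25250 + 2*250*8 + 250 = 29500
step 4: join D via nl
    card(P join D) = 2500*120/(2) = 150000
    cost = 29500 + 2500*120 = 329500
step 5: join B via nl
    card(P join B) = 150000*50/(50) = 150000
    cost = 329500 + 150000*50 = 7829500

7829500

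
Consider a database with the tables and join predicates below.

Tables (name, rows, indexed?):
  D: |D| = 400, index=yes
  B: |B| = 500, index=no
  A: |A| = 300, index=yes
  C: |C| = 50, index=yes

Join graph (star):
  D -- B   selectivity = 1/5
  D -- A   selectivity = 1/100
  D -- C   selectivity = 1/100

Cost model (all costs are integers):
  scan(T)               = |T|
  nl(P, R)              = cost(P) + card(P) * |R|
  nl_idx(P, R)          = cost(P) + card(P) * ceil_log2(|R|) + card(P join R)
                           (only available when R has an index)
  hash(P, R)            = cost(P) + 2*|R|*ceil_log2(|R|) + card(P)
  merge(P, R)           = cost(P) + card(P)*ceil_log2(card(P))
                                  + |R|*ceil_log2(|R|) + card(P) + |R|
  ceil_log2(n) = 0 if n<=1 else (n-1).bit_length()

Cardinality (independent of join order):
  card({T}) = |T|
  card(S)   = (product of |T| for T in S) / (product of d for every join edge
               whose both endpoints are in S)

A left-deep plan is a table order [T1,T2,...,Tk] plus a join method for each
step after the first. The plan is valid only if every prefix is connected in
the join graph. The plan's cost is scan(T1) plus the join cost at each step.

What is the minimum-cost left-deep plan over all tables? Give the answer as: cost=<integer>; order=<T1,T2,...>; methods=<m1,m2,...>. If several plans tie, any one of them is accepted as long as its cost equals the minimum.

Selinger DP (subsets sized 1..n):
  {D}: scan cost=400, card=400
  {B}: scan cost=500, card=500
  {A}: scan cost=300, card=300
  {C}: scan cost=50, card=50
  {BD}: card=40000; try (D,hash)→8200, (B,merge)→9400, (D,merge)→9500, (B,hash)→9800, (D,nl_idx)→45000, (B,nl)→200400 …(+1); best=8200 via (D,hash)
  {AD}: card=1200; try (D,nl_idx)→4200, (A,nl_idx)→5200, (A,hash)→6200, (D,merge)→7300, (A,merge)→7400, (D,hash)→7800 …(+2); best=4200 via (D,nl_idx)
  {CD}: card=200; try (D,nl_idx)→700, (C,hash)→1400, (C,nl_idx)→3000, (D,merge)→4400, (C,merge)→4750, (D,hash)→7300 …(+2); best=700 via (D,nl_idx)
  {ABD}: card=120000; try (B,hash)→14400, (B,merge)→23600, (A,hash)→53600, (A,nl_idx)→488200, (B,nl)→604200, (A,merge)→691200 …(+1); best=14400 via (B,hash)
  {BCD}: card=20000; try (B,merge)→7500, (B,hash)→9900, (C,hash)→48800, (B,nl)→100700, (C,nl_idx)→268200, (C,merge)→688550 …(+1); best=7500 via (B,merge)
  {ACD}: card=600; try (A,nl_idx)→3100, (A,merge)→5500, (C,hash)→6000, (A,hash)→6300, (C,nl_idx)→12000, (C,merge)→18950 …(+2); best=3100 via (A,nl_idx)
  {ABCD}: card=60000; try (B,hash)→12700, (B,merge)→14700, (A,hash)→32900, (C,hash)→135000, (A,nl_idx)→247500, (B,nl)→303100 …(+5); best=12700 via (B,hash)

cost=12700; order=C,D,A,B; methods=nl_idx,nl_idx,hash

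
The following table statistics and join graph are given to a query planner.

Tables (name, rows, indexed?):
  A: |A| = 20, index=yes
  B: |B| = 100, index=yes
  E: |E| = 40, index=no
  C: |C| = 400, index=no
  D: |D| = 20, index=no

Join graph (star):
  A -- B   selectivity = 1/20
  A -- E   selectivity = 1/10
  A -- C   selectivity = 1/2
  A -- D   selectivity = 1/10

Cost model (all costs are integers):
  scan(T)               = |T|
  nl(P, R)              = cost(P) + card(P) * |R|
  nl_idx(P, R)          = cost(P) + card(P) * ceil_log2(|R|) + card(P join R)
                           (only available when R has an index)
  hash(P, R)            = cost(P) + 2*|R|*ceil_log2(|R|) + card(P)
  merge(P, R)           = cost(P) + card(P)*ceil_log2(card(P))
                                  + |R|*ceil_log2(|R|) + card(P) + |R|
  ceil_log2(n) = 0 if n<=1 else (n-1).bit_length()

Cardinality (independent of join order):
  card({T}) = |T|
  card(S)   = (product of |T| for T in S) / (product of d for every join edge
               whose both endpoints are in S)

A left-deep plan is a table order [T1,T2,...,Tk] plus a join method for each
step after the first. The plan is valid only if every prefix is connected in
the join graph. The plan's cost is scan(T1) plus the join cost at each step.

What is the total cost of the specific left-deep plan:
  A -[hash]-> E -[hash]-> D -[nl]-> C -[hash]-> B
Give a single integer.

98200

step 1: scan A: cost=20, card=20
step 2: join E via hash
    card(P join E) = 20*40/(10) = 80
    cost = 20 + 2*40*6 + 20 = 520
step 3: join D via hash
    card(P join D) = 80*20/(10) = 160
    cost = 520 + 2*20*5 + 80 = 800
step 4: join C via nl
    card(P join C) = 160*400/(2) = 32000
    cost = 800 + 160*400 = 64800
step 5: join B via hash
    card(P join B) = 32000*100/(20) = 160000
    cost = 64800 + 2*100*7 + 32000 = 98200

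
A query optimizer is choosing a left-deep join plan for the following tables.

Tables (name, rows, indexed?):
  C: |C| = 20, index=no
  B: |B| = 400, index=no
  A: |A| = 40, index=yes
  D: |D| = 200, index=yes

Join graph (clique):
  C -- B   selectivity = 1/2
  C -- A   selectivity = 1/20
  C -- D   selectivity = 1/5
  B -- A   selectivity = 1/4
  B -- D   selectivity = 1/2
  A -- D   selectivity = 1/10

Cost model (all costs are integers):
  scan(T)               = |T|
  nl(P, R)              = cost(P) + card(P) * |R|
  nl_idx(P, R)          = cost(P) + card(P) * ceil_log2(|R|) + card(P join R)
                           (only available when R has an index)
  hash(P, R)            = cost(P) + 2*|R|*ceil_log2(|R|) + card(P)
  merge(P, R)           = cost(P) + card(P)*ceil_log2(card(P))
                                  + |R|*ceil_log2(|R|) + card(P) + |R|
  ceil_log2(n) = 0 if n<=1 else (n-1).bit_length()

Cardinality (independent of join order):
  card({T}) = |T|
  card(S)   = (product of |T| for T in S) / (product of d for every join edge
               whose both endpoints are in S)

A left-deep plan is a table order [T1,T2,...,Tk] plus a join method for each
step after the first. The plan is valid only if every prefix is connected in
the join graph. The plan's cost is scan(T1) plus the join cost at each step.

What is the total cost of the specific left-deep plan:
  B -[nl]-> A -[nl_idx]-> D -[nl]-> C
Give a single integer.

888400

step 1: scan B: cost=400, card=400
step 2: join A via nl
    card(P join A) = 400*40/(4) = 4000
    cost = 400 + 400*40 = 16400
step 3: join D via nl_idx
    card(P join D) = 4000*200/(2*10) = 40000
    cost = 16400 + 4000*8 + 40000 = 88400
step 4: join C via nl
    card(P join C) = 40000*20/(2*20*5) = 4000
    cost = 88400 + 40000*20 = 888400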